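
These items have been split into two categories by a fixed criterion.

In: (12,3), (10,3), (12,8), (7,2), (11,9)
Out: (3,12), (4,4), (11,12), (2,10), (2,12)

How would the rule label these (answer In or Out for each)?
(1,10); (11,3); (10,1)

Out, In, In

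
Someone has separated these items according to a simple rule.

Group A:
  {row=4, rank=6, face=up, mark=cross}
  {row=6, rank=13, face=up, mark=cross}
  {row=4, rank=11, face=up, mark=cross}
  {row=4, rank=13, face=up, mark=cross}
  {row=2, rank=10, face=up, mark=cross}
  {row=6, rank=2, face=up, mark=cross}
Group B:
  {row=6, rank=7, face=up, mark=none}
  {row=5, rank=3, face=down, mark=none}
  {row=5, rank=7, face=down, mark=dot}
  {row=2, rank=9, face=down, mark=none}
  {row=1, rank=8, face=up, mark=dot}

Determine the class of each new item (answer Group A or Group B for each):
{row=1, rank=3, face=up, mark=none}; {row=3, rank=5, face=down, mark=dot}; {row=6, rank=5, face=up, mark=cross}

One predicate separates the groups cleanly: mark is cross.
{row=1, rank=3, face=up, mark=none}: mark is none — fails the rule, so Group B. {row=3, rank=5, face=down, mark=dot}: mark is dot — fails the rule, so Group B. {row=6, rank=5, face=up, mark=cross}: mark is cross — passes, so Group A.

Group B, Group B, Group A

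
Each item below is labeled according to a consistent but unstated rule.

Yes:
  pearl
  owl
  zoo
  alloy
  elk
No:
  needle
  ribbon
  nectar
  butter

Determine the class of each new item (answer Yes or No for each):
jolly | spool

Yes, Yes

The pattern is that an item is 'Yes' exactly when: odd length.
jolly: length 5, satisfies this → Yes. spool: length 5, satisfies this → Yes.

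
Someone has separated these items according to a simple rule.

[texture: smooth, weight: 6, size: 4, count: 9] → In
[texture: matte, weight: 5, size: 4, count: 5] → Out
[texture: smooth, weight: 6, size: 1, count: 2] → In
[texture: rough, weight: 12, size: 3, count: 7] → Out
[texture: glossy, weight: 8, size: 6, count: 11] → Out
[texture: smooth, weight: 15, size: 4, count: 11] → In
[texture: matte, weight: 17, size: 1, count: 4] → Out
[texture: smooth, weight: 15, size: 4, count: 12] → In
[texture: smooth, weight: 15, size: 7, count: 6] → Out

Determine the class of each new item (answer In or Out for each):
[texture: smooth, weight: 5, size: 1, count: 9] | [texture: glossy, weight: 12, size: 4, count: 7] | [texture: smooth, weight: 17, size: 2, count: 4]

Rule: texture is smooth AND size ≤ 4. This holds for each 'In' example and fails for each 'Out' one.
[texture: smooth, weight: 5, size: 1, count: 9] — texture is smooth, size = 1, hence In. [texture: glossy, weight: 12, size: 4, count: 7] — texture is glossy, size = 4, hence Out. [texture: smooth, weight: 17, size: 2, count: 4] — texture is smooth, size = 2, hence In.

In, Out, In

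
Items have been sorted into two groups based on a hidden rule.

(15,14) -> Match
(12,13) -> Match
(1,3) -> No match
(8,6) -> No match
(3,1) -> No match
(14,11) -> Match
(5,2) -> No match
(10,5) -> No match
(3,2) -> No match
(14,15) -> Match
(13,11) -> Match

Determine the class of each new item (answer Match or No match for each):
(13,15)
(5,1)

Match, No match

Rule: sum ≥ 24. This holds for each 'Match' example and fails for each 'No match' one.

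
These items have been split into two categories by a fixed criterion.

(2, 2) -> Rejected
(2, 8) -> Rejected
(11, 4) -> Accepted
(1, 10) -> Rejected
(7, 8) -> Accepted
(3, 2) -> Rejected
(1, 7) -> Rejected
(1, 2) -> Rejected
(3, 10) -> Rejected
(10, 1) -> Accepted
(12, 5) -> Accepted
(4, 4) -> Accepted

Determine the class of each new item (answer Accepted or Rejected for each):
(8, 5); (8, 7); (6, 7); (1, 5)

Every 'Accepted' example satisfies: first ≥ 4. None of the 'Rejected' examples do.

Accepted, Accepted, Accepted, Rejected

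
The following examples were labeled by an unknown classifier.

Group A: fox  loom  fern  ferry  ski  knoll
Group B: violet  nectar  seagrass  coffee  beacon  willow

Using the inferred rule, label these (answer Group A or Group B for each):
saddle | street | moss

Group B, Group B, Group A

The distinguishing property — length ≤ 5 — holds for all the 'Group A' cases and none of the 'Group B' cases.
saddle: length 6, fails the rule → Group B.
street: length 6, fails the rule → Group B.
moss: length 4, matches → Group A.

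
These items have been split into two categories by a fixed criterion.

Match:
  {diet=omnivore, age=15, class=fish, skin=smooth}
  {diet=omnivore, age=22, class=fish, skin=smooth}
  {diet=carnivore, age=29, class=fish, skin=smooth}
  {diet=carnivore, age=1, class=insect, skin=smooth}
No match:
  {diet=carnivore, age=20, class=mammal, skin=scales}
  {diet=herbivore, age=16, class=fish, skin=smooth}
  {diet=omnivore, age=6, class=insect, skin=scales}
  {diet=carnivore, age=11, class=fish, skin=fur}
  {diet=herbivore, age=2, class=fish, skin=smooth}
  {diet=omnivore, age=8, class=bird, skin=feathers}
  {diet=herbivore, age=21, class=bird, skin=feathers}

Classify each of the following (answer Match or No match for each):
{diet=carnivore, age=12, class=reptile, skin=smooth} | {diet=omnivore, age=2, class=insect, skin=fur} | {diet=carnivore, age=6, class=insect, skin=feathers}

The distinguishing property — diet is not herbivore AND skin is smooth — holds for all the 'Match' cases and none of the 'No match' cases.
Match: {diet=carnivore, age=12, class=reptile, skin=smooth}, since diet is carnivore, skin is smooth.
No match: {diet=omnivore, age=2, class=insect, skin=fur}, since diet is omnivore, skin is fur.
No match: {diet=carnivore, age=6, class=insect, skin=feathers}, since diet is carnivore, skin is feathers.

Match, No match, No match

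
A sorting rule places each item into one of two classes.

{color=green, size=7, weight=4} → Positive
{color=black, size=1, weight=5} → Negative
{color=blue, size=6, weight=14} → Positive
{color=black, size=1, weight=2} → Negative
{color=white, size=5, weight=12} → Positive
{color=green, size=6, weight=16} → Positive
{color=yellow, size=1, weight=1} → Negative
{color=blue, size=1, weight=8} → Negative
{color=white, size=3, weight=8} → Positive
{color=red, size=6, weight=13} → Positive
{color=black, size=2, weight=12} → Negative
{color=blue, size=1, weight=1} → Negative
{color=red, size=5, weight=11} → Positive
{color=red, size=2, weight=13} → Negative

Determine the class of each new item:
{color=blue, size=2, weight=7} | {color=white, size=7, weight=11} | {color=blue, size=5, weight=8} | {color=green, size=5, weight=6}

Negative, Positive, Positive, Positive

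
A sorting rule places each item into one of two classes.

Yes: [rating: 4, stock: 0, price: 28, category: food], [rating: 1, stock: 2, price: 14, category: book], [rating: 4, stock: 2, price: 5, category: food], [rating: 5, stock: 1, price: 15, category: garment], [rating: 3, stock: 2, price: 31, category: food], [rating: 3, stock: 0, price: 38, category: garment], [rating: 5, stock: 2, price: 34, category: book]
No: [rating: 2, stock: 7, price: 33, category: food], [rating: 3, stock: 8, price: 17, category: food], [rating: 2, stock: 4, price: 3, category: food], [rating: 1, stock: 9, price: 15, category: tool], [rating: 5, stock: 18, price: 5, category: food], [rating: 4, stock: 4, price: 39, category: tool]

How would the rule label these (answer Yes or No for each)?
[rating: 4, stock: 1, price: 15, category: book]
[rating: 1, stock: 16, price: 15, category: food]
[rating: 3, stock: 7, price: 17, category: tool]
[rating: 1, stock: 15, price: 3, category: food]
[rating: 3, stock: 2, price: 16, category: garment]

One predicate separates the groups cleanly: stock ≤ 2.
Yes: [rating: 4, stock: 1, price: 15, category: book], since stock = 1.
No: [rating: 1, stock: 16, price: 15, category: food], since stock = 16.
No: [rating: 3, stock: 7, price: 17, category: tool], since stock = 7.
No: [rating: 1, stock: 15, price: 3, category: food], since stock = 15.
Yes: [rating: 3, stock: 2, price: 16, category: garment], since stock = 2.

Yes, No, No, No, Yes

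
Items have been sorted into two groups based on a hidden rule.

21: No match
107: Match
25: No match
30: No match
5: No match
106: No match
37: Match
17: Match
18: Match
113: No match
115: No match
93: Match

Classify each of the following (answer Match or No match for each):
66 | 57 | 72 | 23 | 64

A rule that fits every label: digit sum ≥ 8 — true of each 'Match' example, false of each 'No match' one.

Match, Match, Match, No match, Match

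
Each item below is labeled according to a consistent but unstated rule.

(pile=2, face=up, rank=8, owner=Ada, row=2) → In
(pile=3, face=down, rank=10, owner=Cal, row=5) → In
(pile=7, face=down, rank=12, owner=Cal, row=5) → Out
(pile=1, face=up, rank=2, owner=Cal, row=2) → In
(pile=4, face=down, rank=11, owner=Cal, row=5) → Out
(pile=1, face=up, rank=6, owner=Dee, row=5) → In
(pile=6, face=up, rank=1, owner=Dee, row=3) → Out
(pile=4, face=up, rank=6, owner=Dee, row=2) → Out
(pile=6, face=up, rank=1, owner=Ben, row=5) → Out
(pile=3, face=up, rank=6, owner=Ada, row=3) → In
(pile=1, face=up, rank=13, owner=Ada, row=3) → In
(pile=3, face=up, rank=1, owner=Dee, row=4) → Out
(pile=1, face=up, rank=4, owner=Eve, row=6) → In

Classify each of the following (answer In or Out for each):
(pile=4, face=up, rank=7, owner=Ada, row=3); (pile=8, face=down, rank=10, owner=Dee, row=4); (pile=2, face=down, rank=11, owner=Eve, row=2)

The distinguishing property — pile ≤ 3 AND rank ≥ 2 — holds for all the 'In' cases and none of the 'Out' cases.

Out, Out, In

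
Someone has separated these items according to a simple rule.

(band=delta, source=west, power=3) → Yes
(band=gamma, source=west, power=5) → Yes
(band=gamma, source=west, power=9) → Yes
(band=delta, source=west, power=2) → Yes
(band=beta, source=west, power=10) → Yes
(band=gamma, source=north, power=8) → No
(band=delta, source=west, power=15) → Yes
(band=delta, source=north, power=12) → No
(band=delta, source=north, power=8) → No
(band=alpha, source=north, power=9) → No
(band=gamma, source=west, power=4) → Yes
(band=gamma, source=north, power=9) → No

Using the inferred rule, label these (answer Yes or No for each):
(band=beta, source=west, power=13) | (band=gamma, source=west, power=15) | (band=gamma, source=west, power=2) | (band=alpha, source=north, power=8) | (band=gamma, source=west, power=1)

Yes, Yes, Yes, No, Yes

The pattern is that an item is 'Yes' exactly when: source is west.
(band=beta, source=west, power=13) → source is west → Yes.
(band=gamma, source=west, power=15) → source is west → Yes.
(band=gamma, source=west, power=2) → source is west → Yes.
(band=alpha, source=north, power=8) → source is north → No.
(band=gamma, source=west, power=1) → source is west → Yes.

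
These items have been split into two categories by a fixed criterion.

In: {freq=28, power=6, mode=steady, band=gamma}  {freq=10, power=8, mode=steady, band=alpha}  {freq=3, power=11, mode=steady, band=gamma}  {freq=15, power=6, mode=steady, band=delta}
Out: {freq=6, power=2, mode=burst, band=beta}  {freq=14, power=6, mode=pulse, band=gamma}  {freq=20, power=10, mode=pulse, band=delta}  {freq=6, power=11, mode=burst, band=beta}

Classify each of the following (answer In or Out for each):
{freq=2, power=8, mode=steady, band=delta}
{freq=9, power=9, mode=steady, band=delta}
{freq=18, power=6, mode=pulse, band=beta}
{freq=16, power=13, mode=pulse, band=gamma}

In, In, Out, Out

The common property of the 'In' items is: mode is steady. No 'Out' item has it.
{freq=2, power=8, mode=steady, band=delta}: In (mode is steady).
{freq=9, power=9, mode=steady, band=delta}: In (mode is steady).
{freq=18, power=6, mode=pulse, band=beta}: Out (mode is pulse).
{freq=16, power=13, mode=pulse, band=gamma}: Out (mode is pulse).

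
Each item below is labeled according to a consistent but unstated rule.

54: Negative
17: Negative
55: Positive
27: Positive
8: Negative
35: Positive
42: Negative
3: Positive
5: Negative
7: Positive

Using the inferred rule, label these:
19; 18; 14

The simplest hypothesis consistent with all the labels is: ≡ 3 (mod 4).

Positive, Negative, Negative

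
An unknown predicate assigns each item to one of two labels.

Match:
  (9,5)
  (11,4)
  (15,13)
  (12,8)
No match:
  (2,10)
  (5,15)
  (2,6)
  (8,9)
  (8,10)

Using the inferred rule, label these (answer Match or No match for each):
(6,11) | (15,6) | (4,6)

The distinguishing property — first > second — holds for all the 'Match' cases and none of the 'No match' cases.

No match, Match, No match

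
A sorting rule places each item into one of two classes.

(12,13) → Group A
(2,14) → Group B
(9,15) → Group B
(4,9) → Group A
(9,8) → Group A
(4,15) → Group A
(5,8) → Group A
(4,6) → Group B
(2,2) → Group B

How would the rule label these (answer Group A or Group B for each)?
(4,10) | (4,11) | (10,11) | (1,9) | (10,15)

Group B, Group A, Group A, Group B, Group A

The common property of the 'Group A' items is: sum is odd. No 'Group B' item has it.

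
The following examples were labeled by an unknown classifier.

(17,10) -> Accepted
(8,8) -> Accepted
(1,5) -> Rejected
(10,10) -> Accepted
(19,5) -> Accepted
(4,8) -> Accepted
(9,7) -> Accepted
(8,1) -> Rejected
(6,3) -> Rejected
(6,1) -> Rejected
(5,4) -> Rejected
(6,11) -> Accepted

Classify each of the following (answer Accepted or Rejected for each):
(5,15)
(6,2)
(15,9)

The common property of the 'Accepted' items is: sum ≥ 12. No 'Rejected' item has it.

Accepted, Rejected, Accepted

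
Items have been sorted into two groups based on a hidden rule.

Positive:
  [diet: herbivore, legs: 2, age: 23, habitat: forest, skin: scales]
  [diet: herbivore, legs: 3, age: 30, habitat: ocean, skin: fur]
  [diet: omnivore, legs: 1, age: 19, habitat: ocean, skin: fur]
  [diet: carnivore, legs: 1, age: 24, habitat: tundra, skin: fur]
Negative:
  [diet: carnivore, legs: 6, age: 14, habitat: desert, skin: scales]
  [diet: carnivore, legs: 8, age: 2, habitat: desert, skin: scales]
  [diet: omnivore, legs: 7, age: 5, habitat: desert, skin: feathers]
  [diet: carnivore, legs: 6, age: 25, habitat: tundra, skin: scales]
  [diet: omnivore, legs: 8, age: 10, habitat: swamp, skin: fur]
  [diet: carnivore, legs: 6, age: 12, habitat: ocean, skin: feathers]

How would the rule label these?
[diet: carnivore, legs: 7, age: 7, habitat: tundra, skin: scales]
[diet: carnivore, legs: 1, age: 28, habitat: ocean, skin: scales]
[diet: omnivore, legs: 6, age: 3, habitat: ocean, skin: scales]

Every 'Positive' example satisfies: legs ≤ 3. None of the 'Negative' examples do.
[diet: carnivore, legs: 7, age: 7, habitat: tundra, skin: scales] → legs = 7 → Negative.
[diet: carnivore, legs: 1, age: 28, habitat: ocean, skin: scales] → legs = 1 → Positive.
[diet: omnivore, legs: 6, age: 3, habitat: ocean, skin: scales] → legs = 6 → Negative.

Negative, Positive, Negative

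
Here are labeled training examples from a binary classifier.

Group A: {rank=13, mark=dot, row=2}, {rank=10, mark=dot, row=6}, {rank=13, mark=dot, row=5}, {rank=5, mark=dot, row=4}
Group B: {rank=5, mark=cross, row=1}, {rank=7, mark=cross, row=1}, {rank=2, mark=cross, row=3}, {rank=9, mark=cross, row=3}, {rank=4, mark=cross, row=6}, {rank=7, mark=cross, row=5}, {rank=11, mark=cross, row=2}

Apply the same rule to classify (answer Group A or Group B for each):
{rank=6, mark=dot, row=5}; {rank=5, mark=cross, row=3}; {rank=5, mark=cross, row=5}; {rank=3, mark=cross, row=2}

Group A, Group B, Group B, Group B

Every 'Group A' example satisfies: mark is dot. None of the 'Group B' examples do.
{rank=6, mark=dot, row=5} → mark is dot → Group A. {rank=5, mark=cross, row=3} → mark is cross → Group B. {rank=5, mark=cross, row=5} → mark is cross → Group B. {rank=3, mark=cross, row=2} → mark is cross → Group B.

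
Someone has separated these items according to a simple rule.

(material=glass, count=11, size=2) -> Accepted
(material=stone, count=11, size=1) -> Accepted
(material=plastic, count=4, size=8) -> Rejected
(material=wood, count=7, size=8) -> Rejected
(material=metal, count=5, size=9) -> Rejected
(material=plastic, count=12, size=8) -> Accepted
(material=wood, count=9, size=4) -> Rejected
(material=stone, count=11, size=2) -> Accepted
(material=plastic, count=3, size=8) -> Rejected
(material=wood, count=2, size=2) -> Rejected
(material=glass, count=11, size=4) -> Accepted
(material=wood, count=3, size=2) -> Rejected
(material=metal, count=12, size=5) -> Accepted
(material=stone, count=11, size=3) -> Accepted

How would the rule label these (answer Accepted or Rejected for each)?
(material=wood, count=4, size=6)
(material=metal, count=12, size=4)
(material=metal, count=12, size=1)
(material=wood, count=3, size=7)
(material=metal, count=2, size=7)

Rejected, Accepted, Accepted, Rejected, Rejected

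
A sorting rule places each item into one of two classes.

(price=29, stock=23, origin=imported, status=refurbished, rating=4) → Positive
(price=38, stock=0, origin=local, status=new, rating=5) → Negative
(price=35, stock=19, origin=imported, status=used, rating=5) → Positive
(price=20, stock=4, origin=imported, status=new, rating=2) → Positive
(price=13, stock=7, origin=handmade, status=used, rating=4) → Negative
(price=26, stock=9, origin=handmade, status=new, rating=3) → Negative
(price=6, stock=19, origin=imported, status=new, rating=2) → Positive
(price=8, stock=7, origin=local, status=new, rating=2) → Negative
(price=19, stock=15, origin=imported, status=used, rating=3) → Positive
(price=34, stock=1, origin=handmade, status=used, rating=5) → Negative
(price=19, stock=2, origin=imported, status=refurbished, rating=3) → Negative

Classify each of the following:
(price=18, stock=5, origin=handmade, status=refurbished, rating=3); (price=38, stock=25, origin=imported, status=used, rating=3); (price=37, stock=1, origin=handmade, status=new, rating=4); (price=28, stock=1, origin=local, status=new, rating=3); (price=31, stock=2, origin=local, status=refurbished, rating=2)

The rule appears to be: origin is imported AND stock ≥ 4.

Negative, Positive, Negative, Negative, Negative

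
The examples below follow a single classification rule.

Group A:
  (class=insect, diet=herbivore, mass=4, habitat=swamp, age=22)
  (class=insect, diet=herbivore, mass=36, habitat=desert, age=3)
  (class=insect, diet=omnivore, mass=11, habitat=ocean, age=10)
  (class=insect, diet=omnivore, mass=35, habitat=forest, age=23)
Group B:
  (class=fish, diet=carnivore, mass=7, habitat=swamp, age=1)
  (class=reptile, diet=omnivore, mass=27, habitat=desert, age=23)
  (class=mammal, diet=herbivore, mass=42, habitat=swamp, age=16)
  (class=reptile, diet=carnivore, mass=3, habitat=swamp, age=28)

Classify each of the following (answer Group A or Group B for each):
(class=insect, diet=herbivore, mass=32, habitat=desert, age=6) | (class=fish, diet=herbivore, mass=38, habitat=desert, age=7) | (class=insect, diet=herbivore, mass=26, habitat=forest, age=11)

Group A, Group B, Group A

Every 'Group A' example satisfies: class is insect. None of the 'Group B' examples do.
(class=insect, diet=herbivore, mass=32, habitat=desert, age=6) → class is insect → Group A. (class=fish, diet=herbivore, mass=38, habitat=desert, age=7) → class is fish → Group B. (class=insect, diet=herbivore, mass=26, habitat=forest, age=11) → class is insect → Group A.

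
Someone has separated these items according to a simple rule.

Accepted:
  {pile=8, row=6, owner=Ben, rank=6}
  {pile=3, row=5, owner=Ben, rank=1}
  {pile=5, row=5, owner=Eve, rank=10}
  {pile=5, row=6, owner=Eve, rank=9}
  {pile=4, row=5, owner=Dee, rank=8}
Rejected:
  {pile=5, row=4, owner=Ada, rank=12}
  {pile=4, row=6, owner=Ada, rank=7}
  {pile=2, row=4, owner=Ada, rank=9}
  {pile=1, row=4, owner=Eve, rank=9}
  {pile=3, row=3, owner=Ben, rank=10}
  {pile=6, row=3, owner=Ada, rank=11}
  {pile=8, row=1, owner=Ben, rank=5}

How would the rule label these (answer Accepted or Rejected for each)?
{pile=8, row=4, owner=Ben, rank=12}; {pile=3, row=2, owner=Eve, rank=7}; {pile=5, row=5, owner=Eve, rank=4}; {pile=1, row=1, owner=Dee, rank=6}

Every 'Accepted' example satisfies: rank ≠ 7 AND row ≥ 5. None of the 'Rejected' examples do.
{pile=8, row=4, owner=Ben, rank=12}: Rejected (rank = 12, row = 4). {pile=3, row=2, owner=Eve, rank=7}: Rejected (rank = 7, row = 2). {pile=5, row=5, owner=Eve, rank=4}: Accepted (rank = 4, row = 5). {pile=1, row=1, owner=Dee, rank=6}: Rejected (rank = 6, row = 1).

Rejected, Rejected, Accepted, Rejected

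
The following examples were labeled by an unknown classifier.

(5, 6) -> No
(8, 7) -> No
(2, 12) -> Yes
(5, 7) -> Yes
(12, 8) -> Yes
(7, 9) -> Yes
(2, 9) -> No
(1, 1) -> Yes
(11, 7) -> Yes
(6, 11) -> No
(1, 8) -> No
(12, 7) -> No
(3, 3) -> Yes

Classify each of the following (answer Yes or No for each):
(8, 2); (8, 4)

Yes, Yes

Checking candidate rules against both groups, what survives is: sum is even.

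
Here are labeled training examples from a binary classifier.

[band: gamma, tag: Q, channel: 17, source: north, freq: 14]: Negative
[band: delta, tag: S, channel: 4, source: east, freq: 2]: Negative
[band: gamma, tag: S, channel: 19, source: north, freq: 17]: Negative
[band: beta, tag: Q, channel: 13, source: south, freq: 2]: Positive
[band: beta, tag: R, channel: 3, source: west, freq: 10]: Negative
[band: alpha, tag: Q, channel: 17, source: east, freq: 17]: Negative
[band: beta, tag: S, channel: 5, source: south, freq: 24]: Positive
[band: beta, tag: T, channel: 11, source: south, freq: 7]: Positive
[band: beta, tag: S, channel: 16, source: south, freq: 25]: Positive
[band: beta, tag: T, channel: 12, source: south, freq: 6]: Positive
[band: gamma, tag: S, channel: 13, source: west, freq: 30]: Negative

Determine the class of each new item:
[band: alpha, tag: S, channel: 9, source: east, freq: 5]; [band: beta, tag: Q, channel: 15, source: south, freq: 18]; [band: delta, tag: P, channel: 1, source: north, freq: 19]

Checking candidate rules against both groups, what survives is: source is south.
[band: alpha, tag: S, channel: 9, source: east, freq: 5] → source is east → Negative.
[band: beta, tag: Q, channel: 15, source: south, freq: 18] → source is south → Positive.
[band: delta, tag: P, channel: 1, source: north, freq: 19] → source is north → Negative.

Negative, Positive, Negative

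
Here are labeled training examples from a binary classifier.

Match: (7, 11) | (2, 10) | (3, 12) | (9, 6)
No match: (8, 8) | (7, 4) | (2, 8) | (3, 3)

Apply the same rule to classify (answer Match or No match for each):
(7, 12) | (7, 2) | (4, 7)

Match, No match, No match

The common property of the 'Match' items is: max ≥ 9. No 'No match' item has it.
(7, 12): max 12 — qualifies, so Match.
(7, 2): max 7 — does not satisfy this, so No match.
(4, 7): max 7 — does not satisfy this, so No match.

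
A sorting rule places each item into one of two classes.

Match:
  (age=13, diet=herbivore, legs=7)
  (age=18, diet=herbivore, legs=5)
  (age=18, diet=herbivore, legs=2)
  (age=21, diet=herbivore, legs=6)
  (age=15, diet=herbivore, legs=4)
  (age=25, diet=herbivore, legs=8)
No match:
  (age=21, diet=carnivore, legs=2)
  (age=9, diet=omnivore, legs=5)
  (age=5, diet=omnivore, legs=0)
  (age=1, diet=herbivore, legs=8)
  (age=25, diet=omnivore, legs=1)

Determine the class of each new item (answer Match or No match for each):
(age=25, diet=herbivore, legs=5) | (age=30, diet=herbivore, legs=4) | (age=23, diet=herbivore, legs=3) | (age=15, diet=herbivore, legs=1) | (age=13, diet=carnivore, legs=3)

Match, Match, Match, Match, No match

Rule: diet is herbivore AND age ≥ 5. This holds for each 'Match' example and fails for each 'No match' one.
(age=25, diet=herbivore, legs=5) → diet is herbivore, age = 25 → Match.
(age=30, diet=herbivore, legs=4) → diet is herbivore, age = 30 → Match.
(age=23, diet=herbivore, legs=3) → diet is herbivore, age = 23 → Match.
(age=15, diet=herbivore, legs=1) → diet is herbivore, age = 15 → Match.
(age=13, diet=carnivore, legs=3) → diet is carnivore, age = 13 → No match.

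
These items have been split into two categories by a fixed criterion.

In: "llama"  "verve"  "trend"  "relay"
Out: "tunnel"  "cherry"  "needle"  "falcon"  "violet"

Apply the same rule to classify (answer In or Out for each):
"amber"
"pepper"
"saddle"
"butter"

The simplest hypothesis consistent with all the labels is: odd length.

In, Out, Out, Out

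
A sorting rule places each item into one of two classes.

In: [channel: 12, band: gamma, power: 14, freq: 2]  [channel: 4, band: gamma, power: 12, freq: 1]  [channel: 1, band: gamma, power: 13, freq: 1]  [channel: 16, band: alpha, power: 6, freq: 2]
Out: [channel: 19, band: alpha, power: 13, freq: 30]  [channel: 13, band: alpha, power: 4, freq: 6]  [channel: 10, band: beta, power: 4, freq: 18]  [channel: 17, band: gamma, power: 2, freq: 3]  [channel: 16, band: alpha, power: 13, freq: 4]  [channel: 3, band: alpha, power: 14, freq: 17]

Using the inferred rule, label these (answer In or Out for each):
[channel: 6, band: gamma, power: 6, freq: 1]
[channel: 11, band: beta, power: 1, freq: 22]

In, Out

Every 'In' example satisfies: freq ≤ 2. None of the 'Out' examples do.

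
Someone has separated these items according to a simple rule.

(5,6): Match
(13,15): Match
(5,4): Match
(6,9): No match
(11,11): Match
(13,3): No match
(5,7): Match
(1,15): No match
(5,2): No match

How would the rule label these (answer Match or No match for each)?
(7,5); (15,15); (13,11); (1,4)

Rule: |first − second| ≤ 2. This holds for each 'Match' example and fails for each 'No match' one.

Match, Match, Match, No match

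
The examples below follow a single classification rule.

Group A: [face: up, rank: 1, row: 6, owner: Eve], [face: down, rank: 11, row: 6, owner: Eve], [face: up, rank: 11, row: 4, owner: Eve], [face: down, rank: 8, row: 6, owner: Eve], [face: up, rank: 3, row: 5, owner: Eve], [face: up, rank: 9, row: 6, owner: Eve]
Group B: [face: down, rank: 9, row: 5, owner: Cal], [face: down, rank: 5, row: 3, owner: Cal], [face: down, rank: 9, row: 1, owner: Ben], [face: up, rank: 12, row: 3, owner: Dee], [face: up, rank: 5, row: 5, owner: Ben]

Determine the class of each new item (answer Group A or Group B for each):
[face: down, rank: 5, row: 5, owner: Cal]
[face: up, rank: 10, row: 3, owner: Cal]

Group B, Group B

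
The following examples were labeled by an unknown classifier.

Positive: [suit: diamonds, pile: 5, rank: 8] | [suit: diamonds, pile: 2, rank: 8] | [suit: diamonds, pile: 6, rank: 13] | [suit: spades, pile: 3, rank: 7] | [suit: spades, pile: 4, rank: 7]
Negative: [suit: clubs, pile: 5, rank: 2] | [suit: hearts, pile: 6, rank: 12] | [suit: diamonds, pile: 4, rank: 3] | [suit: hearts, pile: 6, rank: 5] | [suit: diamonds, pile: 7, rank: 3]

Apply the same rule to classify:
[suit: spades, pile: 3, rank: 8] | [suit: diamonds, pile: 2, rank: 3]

'Positive' ⟺ rank ≥ 7 AND rank ≠ 12.

Positive, Negative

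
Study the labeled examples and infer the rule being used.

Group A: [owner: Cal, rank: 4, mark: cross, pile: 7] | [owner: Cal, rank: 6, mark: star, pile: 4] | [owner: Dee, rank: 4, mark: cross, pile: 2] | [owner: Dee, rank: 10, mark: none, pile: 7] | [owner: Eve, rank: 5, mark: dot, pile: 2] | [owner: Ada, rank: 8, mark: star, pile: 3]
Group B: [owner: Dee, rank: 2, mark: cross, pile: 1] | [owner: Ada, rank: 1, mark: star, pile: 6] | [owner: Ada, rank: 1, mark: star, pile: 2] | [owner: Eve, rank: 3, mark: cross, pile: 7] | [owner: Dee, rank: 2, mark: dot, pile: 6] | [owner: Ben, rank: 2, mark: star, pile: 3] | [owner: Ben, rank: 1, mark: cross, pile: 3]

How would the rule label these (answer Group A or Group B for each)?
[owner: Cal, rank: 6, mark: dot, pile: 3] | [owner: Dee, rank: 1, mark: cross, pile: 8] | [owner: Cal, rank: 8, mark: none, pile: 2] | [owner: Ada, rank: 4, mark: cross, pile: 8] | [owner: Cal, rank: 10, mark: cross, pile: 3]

Group A, Group B, Group A, Group A, Group A

The pattern is that an item is 'Group A' exactly when: rank ≥ 4.
[owner: Cal, rank: 6, mark: dot, pile: 3]: rank = 6 — qualifies, so Group A.
[owner: Dee, rank: 1, mark: cross, pile: 8]: rank = 1 — lacks this property, so Group B.
[owner: Cal, rank: 8, mark: none, pile: 2]: rank = 8 — qualifies, so Group A.
[owner: Ada, rank: 4, mark: cross, pile: 8]: rank = 4 — qualifies, so Group A.
[owner: Cal, rank: 10, mark: cross, pile: 3]: rank = 10 — qualifies, so Group A.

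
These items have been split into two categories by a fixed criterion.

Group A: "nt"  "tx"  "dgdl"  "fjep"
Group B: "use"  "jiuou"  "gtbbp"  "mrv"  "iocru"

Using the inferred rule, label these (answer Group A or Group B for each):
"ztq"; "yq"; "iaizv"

Group B, Group A, Group B

The pattern is that an item is 'Group A' exactly when: even length.
"ztq": Group B (length 3). "yq": Group A (length 2). "iaizv": Group B (length 5).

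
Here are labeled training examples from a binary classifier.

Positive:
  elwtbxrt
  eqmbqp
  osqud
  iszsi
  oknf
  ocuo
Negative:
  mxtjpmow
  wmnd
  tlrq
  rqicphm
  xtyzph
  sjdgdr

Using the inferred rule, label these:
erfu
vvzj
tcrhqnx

Positive, Negative, Negative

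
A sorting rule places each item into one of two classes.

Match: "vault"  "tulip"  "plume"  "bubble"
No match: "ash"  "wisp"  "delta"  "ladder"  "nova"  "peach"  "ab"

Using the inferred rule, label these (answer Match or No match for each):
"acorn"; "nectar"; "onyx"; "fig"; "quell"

The pattern is that an item is 'Match' exactly when: contains 'u'.
"acorn": no 'u', does not satisfy this → No match. "nectar": no 'u', does not satisfy this → No match. "onyx": no 'u', does not satisfy this → No match. "fig": no 'u', does not satisfy this → No match. "quell": has 'u', meets the rule → Match.

No match, No match, No match, No match, Match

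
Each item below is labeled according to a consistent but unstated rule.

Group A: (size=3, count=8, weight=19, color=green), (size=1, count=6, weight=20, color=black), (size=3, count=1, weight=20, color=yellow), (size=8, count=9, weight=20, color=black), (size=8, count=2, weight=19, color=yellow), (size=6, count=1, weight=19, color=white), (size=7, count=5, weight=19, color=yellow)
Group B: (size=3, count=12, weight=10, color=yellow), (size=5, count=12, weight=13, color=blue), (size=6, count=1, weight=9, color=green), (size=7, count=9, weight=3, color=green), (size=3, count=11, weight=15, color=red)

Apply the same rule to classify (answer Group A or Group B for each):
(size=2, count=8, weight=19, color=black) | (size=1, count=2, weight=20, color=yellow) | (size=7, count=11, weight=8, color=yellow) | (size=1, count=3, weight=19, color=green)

Group A, Group A, Group B, Group A

The common property of the 'Group A' items is: weight ≥ 19. No 'Group B' item has it.
(size=2, count=8, weight=19, color=black) → weight = 19 → Group A.
(size=1, count=2, weight=20, color=yellow) → weight = 20 → Group A.
(size=7, count=11, weight=8, color=yellow) → weight = 8 → Group B.
(size=1, count=3, weight=19, color=green) → weight = 19 → Group A.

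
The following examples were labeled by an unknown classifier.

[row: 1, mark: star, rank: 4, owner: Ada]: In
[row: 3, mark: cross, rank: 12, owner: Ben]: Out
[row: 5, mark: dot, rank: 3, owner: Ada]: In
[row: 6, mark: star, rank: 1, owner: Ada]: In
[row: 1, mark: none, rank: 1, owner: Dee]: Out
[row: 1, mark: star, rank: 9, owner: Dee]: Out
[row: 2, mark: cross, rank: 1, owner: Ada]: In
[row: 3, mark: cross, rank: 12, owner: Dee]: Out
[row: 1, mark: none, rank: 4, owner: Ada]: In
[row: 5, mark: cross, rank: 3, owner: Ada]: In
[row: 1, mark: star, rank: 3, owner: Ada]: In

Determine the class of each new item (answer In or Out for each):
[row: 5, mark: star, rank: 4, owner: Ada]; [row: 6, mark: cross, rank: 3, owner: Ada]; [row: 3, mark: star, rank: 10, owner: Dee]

The simplest hypothesis consistent with all the labels is: owner is Ada.

In, In, Out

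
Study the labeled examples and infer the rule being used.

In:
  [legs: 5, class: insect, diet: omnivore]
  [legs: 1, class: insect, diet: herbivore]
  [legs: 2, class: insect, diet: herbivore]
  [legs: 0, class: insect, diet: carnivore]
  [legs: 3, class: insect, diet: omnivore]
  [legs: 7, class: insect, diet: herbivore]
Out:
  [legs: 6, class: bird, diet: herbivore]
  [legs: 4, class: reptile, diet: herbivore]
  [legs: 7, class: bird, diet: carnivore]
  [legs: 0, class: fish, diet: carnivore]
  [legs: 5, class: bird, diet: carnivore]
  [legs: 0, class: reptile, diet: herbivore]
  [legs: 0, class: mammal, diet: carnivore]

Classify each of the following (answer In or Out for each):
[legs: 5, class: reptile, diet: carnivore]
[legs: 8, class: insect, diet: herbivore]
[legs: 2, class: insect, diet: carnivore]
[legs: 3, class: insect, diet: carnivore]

Out, In, In, In

All 'In' examples share one property — class is insect — and every 'Out' example lacks it.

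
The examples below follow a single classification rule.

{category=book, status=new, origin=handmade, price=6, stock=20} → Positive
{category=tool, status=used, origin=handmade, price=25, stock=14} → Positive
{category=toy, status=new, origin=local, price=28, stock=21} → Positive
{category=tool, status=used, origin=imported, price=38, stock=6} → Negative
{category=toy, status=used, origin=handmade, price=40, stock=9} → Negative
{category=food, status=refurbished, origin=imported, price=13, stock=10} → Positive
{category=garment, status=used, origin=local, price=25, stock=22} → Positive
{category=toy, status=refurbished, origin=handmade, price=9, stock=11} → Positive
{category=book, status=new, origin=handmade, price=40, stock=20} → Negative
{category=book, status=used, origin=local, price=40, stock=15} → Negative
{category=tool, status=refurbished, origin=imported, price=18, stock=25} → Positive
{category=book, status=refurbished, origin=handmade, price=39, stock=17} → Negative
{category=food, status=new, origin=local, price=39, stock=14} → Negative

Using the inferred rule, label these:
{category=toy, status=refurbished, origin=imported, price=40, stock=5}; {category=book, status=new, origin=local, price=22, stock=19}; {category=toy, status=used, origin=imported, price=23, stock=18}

The distinguishing property — price ≤ 28 — holds for all the 'Positive' cases and none of the 'Negative' cases.
{category=toy, status=refurbished, origin=imported, price=40, stock=5} → price = 40 → Negative.
{category=book, status=new, origin=local, price=22, stock=19} → price = 22 → Positive.
{category=toy, status=used, origin=imported, price=23, stock=18} → price = 23 → Positive.

Negative, Positive, Positive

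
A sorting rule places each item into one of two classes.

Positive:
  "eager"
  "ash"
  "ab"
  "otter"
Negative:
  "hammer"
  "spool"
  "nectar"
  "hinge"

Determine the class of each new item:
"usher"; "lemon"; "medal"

The simplest hypothesis consistent with all the labels is: starts with a vowel.
"usher": starts with 'u', fits → Positive. "lemon": starts with 'l', doesn't qualify → Negative. "medal": starts with 'm', doesn't qualify → Negative.

Positive, Negative, Negative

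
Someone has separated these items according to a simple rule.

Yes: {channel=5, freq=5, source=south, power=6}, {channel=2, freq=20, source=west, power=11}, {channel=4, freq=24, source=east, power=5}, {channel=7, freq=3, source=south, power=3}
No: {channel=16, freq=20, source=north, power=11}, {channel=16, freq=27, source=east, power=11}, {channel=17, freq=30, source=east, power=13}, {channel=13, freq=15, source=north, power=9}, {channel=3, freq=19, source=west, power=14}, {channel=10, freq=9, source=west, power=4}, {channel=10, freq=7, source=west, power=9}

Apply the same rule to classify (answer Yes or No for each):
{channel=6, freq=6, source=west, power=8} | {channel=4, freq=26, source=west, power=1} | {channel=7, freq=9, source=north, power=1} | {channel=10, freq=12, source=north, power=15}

The classifier is using: channel ≤ 7 AND power ≤ 11.

Yes, Yes, Yes, No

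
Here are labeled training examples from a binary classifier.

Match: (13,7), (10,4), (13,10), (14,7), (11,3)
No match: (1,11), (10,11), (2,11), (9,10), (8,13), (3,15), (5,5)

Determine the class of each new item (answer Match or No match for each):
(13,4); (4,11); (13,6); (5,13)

The distinguishing property — first > second — holds for all the 'Match' cases and none of the 'No match' cases.
(13,4): 13 > 4, checks out → Match.
(4,11): 4 < 11, does not pass → No match.
(13,6): 13 > 6, checks out → Match.
(5,13): 5 < 13, does not pass → No match.

Match, No match, Match, No match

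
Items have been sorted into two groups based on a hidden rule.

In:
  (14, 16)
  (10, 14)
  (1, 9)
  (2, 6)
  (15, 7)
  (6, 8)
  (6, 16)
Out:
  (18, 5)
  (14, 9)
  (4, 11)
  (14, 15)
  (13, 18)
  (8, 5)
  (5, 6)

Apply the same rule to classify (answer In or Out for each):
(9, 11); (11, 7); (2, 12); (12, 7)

The distinguishing property — sum is even — holds for all the 'In' cases and none of the 'Out' cases.

In, In, In, Out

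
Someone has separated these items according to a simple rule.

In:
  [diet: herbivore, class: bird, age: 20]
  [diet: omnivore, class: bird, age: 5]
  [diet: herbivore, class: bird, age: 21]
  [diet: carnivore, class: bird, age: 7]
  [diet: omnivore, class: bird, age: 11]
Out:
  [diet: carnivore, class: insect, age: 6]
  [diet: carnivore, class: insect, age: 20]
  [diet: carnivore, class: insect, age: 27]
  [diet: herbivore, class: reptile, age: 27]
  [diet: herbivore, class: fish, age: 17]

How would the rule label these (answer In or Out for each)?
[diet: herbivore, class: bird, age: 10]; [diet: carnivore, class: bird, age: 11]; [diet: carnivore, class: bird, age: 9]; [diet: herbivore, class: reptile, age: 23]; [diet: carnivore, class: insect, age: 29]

In, In, In, Out, Out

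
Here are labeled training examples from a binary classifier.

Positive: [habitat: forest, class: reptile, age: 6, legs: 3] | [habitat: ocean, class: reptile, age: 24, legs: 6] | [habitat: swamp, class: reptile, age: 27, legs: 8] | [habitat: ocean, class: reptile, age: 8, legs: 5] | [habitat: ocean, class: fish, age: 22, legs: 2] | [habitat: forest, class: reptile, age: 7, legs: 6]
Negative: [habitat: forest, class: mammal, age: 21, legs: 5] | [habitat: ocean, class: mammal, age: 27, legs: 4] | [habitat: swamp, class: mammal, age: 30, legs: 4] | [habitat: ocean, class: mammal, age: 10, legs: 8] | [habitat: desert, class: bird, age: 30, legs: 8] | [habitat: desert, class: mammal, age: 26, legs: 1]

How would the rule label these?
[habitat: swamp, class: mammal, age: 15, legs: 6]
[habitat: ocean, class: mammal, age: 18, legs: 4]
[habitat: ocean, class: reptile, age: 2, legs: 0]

Negative, Negative, Positive

The common property of the 'Positive' items is: class is reptile OR class is fish. No 'Negative' item has it.
[habitat: swamp, class: mammal, age: 15, legs: 6] → class is mammal → Negative.
[habitat: ocean, class: mammal, age: 18, legs: 4] → class is mammal → Negative.
[habitat: ocean, class: reptile, age: 2, legs: 0] → class is reptile → Positive.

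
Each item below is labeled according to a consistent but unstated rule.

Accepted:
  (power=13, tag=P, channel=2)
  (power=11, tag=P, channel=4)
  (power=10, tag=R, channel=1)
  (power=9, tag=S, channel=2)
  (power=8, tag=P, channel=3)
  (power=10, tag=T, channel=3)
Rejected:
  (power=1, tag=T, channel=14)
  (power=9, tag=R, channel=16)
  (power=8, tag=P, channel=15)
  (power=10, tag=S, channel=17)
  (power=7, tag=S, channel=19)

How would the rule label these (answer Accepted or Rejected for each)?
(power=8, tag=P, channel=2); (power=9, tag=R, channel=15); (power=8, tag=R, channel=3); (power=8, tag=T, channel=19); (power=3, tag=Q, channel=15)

Accepted, Rejected, Accepted, Rejected, Rejected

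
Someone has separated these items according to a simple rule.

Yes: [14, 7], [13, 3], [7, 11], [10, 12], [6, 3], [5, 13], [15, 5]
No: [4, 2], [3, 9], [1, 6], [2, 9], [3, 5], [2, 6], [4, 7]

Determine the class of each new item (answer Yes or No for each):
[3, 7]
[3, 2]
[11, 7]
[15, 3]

No, No, Yes, Yes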